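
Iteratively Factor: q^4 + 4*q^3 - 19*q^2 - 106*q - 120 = (q + 2)*(q^3 + 2*q^2 - 23*q - 60) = (q + 2)*(q + 3)*(q^2 - q - 20) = (q + 2)*(q + 3)*(q + 4)*(q - 5)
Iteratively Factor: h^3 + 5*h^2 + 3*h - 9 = (h - 1)*(h^2 + 6*h + 9) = (h - 1)*(h + 3)*(h + 3)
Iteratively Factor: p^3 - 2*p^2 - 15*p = (p)*(p^2 - 2*p - 15) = p*(p + 3)*(p - 5)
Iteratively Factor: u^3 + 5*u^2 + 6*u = (u + 2)*(u^2 + 3*u) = (u + 2)*(u + 3)*(u)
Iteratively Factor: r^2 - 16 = (r + 4)*(r - 4)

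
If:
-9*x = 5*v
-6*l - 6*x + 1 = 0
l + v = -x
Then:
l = 2/27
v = -1/6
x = 5/54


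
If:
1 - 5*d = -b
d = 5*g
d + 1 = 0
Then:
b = -6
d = -1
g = -1/5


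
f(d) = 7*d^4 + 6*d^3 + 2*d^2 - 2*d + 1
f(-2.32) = 144.27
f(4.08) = 2373.36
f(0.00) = 1.00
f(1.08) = 18.25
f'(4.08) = 2215.64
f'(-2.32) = -264.04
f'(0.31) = 1.80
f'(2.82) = 780.34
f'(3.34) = 1255.43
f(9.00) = 50446.00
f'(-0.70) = -5.58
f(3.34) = 1111.32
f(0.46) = 1.40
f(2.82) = 588.50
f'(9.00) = 21904.00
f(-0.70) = 3.00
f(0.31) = 0.82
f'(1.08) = 58.59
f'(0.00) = -2.00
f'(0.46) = 6.37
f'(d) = 28*d^3 + 18*d^2 + 4*d - 2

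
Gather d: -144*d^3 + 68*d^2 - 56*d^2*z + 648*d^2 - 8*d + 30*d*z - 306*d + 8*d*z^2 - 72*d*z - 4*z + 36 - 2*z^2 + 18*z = -144*d^3 + d^2*(716 - 56*z) + d*(8*z^2 - 42*z - 314) - 2*z^2 + 14*z + 36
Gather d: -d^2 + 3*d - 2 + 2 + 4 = -d^2 + 3*d + 4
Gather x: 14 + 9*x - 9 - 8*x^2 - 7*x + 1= -8*x^2 + 2*x + 6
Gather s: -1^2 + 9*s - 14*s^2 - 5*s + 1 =-14*s^2 + 4*s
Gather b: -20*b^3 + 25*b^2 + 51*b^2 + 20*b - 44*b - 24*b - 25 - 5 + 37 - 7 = -20*b^3 + 76*b^2 - 48*b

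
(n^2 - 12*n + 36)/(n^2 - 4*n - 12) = (n - 6)/(n + 2)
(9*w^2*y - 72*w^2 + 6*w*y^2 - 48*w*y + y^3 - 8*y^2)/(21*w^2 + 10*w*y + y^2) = (3*w*y - 24*w + y^2 - 8*y)/(7*w + y)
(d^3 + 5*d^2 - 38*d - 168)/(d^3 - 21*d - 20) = (d^2 + d - 42)/(d^2 - 4*d - 5)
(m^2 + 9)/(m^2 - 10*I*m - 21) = (m + 3*I)/(m - 7*I)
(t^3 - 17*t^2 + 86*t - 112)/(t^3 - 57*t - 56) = (t^2 - 9*t + 14)/(t^2 + 8*t + 7)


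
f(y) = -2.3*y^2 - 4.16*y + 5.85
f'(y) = -4.6*y - 4.16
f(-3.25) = -4.92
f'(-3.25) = 10.79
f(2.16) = -13.87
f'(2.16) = -14.10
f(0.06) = 5.59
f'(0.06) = -4.44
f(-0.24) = 6.72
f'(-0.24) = -3.06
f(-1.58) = 6.68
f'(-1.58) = 3.11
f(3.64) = -39.77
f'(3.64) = -20.90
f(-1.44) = 7.07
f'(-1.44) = 2.46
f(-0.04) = 6.01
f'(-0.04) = -3.98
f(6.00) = -101.91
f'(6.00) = -31.76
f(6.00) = -101.91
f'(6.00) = -31.76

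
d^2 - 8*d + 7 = (d - 7)*(d - 1)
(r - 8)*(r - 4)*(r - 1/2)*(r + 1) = r^4 - 23*r^3/2 + 51*r^2/2 + 22*r - 16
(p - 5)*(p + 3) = p^2 - 2*p - 15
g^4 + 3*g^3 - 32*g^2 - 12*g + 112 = (g - 4)*(g - 2)*(g + 2)*(g + 7)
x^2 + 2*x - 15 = (x - 3)*(x + 5)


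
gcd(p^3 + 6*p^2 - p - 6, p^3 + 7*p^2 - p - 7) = p^2 - 1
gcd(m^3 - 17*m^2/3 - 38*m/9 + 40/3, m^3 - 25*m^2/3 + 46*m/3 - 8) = m^2 - 22*m/3 + 8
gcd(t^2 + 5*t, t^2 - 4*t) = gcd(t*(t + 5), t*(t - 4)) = t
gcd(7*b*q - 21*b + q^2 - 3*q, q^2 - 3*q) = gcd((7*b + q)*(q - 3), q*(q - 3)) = q - 3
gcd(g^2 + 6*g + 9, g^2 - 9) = g + 3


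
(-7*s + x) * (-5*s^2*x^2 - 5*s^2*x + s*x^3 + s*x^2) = 35*s^3*x^2 + 35*s^3*x - 12*s^2*x^3 - 12*s^2*x^2 + s*x^4 + s*x^3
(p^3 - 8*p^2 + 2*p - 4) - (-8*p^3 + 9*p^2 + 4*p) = 9*p^3 - 17*p^2 - 2*p - 4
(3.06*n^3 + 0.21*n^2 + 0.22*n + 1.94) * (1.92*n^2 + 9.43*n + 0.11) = 5.8752*n^5 + 29.259*n^4 + 2.7393*n^3 + 5.8225*n^2 + 18.3184*n + 0.2134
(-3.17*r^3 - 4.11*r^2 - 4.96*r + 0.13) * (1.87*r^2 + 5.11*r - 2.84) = -5.9279*r^5 - 23.8844*r^4 - 21.2745*r^3 - 13.4301*r^2 + 14.7507*r - 0.3692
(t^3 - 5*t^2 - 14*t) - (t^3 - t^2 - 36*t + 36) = -4*t^2 + 22*t - 36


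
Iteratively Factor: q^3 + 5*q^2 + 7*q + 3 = (q + 1)*(q^2 + 4*q + 3) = (q + 1)^2*(q + 3)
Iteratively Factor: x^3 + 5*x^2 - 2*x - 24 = (x + 3)*(x^2 + 2*x - 8) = (x - 2)*(x + 3)*(x + 4)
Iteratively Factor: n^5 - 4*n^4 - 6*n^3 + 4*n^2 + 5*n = (n - 1)*(n^4 - 3*n^3 - 9*n^2 - 5*n) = (n - 1)*(n + 1)*(n^3 - 4*n^2 - 5*n) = n*(n - 1)*(n + 1)*(n^2 - 4*n - 5) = n*(n - 1)*(n + 1)^2*(n - 5)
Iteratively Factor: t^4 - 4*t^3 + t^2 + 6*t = (t - 2)*(t^3 - 2*t^2 - 3*t) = (t - 3)*(t - 2)*(t^2 + t) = (t - 3)*(t - 2)*(t + 1)*(t)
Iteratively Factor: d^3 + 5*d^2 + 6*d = (d)*(d^2 + 5*d + 6) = d*(d + 3)*(d + 2)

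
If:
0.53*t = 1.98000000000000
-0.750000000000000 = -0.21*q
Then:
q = 3.57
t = 3.74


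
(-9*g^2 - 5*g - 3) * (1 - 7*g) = 63*g^3 + 26*g^2 + 16*g - 3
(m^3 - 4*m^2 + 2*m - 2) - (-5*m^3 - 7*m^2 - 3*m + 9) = 6*m^3 + 3*m^2 + 5*m - 11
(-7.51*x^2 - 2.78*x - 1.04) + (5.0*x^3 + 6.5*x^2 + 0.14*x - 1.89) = 5.0*x^3 - 1.01*x^2 - 2.64*x - 2.93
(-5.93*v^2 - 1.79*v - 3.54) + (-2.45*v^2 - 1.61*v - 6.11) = -8.38*v^2 - 3.4*v - 9.65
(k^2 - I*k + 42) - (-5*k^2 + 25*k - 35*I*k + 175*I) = 6*k^2 - 25*k + 34*I*k + 42 - 175*I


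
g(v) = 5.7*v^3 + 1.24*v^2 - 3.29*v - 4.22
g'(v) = 17.1*v^2 + 2.48*v - 3.29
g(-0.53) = -2.98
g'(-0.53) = 0.20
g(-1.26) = -9.51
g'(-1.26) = 20.73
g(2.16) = 51.90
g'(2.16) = 81.85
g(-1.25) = -9.30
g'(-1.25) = 20.33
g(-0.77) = -3.55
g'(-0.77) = 4.94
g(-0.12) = -3.82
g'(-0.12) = -3.34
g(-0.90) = -4.41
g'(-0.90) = 8.33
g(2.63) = 99.40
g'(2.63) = 121.51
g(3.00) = 150.97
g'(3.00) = 158.05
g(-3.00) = -137.09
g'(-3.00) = 143.17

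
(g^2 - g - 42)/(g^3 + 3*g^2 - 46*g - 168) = 1/(g + 4)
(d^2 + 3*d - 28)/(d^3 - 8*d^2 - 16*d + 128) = (d + 7)/(d^2 - 4*d - 32)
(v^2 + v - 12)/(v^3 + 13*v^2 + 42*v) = (v^2 + v - 12)/(v*(v^2 + 13*v + 42))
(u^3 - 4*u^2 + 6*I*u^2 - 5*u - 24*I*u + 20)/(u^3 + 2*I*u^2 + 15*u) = (u^2 + u*(-4 + I) - 4*I)/(u*(u - 3*I))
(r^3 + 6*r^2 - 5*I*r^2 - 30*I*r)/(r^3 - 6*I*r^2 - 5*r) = (r + 6)/(r - I)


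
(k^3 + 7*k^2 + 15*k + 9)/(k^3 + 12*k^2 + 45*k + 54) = (k + 1)/(k + 6)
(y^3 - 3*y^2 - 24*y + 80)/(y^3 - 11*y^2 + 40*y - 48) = (y + 5)/(y - 3)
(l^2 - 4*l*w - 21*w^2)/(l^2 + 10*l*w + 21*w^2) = (l - 7*w)/(l + 7*w)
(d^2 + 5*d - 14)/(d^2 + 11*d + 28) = (d - 2)/(d + 4)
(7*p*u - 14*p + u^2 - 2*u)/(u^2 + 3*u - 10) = (7*p + u)/(u + 5)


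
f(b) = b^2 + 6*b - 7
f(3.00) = 20.00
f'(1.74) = 9.48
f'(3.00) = 12.00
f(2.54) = 14.69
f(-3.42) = -15.82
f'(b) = 2*b + 6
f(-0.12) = -7.71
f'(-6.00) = -6.00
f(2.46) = 13.81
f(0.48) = -3.89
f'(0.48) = 6.96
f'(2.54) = 11.08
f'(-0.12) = 5.76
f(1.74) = 6.47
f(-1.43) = -13.54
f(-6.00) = -7.00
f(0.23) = -5.57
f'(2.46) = 10.92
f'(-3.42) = -0.84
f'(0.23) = 6.46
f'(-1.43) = 3.14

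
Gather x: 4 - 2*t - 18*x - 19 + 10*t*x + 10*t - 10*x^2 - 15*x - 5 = 8*t - 10*x^2 + x*(10*t - 33) - 20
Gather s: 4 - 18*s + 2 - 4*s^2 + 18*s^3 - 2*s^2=18*s^3 - 6*s^2 - 18*s + 6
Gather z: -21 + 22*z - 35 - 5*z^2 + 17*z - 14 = -5*z^2 + 39*z - 70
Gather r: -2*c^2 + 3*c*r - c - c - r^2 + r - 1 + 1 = -2*c^2 - 2*c - r^2 + r*(3*c + 1)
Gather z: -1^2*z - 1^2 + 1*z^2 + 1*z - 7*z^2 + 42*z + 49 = -6*z^2 + 42*z + 48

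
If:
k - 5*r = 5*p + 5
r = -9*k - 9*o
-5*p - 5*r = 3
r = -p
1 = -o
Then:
No Solution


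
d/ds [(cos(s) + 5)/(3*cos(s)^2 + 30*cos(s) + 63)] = (cos(s)^2 + 10*cos(s) + 29)*sin(s)/(3*(cos(s)^2 + 10*cos(s) + 21)^2)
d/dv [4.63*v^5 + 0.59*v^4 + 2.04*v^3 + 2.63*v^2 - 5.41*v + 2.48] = 23.15*v^4 + 2.36*v^3 + 6.12*v^2 + 5.26*v - 5.41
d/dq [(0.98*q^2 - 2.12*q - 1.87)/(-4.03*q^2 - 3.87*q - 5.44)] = (-12.3362*q^2 - 25.7346*q + 4.2959)/(16.2409*q^4 + 31.1922*q^3 + 58.8233*q^2 + 42.1056*q + 29.5936)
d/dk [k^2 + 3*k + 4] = 2*k + 3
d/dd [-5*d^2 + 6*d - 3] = 6 - 10*d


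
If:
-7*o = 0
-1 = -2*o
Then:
No Solution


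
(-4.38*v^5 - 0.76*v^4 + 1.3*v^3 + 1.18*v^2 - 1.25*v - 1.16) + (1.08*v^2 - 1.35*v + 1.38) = -4.38*v^5 - 0.76*v^4 + 1.3*v^3 + 2.26*v^2 - 2.6*v + 0.22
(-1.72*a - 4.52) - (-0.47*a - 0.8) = -1.25*a - 3.72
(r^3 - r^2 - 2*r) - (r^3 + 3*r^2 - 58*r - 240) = -4*r^2 + 56*r + 240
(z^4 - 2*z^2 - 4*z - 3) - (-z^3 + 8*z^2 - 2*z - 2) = z^4 + z^3 - 10*z^2 - 2*z - 1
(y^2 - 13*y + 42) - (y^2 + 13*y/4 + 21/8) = 315/8 - 65*y/4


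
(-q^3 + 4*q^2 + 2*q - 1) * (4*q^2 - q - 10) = -4*q^5 + 17*q^4 + 14*q^3 - 46*q^2 - 19*q + 10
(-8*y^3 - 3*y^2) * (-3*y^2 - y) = 24*y^5 + 17*y^4 + 3*y^3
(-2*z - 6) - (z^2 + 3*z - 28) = -z^2 - 5*z + 22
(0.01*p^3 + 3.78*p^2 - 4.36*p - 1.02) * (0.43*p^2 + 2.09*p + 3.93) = 0.0043*p^5 + 1.6463*p^4 + 6.0647*p^3 + 5.3044*p^2 - 19.2666*p - 4.0086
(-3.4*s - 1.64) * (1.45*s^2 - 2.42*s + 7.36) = -4.93*s^3 + 5.85*s^2 - 21.0552*s - 12.0704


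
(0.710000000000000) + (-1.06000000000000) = -0.350000000000000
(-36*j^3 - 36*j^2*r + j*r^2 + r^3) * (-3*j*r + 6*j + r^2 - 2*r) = 108*j^4*r - 216*j^4 + 72*j^3*r^2 - 144*j^3*r - 39*j^2*r^3 + 78*j^2*r^2 - 2*j*r^4 + 4*j*r^3 + r^5 - 2*r^4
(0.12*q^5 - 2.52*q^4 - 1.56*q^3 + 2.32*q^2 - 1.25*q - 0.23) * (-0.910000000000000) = -0.1092*q^5 + 2.2932*q^4 + 1.4196*q^3 - 2.1112*q^2 + 1.1375*q + 0.2093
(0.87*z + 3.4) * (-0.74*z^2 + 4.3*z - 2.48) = -0.6438*z^3 + 1.225*z^2 + 12.4624*z - 8.432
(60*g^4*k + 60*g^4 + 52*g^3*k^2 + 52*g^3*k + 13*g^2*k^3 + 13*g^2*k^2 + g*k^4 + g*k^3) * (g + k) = 60*g^5*k + 60*g^5 + 112*g^4*k^2 + 112*g^4*k + 65*g^3*k^3 + 65*g^3*k^2 + 14*g^2*k^4 + 14*g^2*k^3 + g*k^5 + g*k^4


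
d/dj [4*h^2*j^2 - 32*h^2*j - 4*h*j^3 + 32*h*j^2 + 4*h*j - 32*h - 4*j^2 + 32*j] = 8*h^2*j - 32*h^2 - 12*h*j^2 + 64*h*j + 4*h - 8*j + 32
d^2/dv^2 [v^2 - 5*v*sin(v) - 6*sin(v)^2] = 5*v*sin(v) + 24*sin(v)^2 - 10*cos(v) - 10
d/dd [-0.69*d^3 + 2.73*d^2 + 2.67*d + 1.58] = -2.07*d^2 + 5.46*d + 2.67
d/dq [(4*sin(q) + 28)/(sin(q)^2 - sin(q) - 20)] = -4*(sin(q)^2 + 14*sin(q) + 13)*cos(q)/(sin(q) + cos(q)^2 + 19)^2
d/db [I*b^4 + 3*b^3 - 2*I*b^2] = b*(4*I*b^2 + 9*b - 4*I)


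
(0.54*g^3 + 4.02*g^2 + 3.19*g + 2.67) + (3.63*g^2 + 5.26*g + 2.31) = 0.54*g^3 + 7.65*g^2 + 8.45*g + 4.98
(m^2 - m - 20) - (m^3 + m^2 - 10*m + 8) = -m^3 + 9*m - 28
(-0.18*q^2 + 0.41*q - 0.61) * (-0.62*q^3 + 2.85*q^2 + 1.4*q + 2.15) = 0.1116*q^5 - 0.7672*q^4 + 1.2947*q^3 - 1.5515*q^2 + 0.0275*q - 1.3115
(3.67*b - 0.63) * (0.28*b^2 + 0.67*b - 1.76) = 1.0276*b^3 + 2.2825*b^2 - 6.8813*b + 1.1088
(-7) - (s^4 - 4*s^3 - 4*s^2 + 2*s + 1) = -s^4 + 4*s^3 + 4*s^2 - 2*s - 8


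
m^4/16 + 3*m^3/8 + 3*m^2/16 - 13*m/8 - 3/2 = (m/4 + 1/4)*(m/4 + 1)*(m - 2)*(m + 3)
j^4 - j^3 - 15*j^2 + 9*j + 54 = (j - 3)^2*(j + 2)*(j + 3)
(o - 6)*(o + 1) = o^2 - 5*o - 6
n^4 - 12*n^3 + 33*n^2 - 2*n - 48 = (n - 8)*(n - 3)*(n - 2)*(n + 1)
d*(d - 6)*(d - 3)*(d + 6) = d^4 - 3*d^3 - 36*d^2 + 108*d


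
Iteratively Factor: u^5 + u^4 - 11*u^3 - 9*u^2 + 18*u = (u - 1)*(u^4 + 2*u^3 - 9*u^2 - 18*u) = (u - 3)*(u - 1)*(u^3 + 5*u^2 + 6*u) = (u - 3)*(u - 1)*(u + 2)*(u^2 + 3*u) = (u - 3)*(u - 1)*(u + 2)*(u + 3)*(u)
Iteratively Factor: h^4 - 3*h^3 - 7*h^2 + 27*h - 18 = (h - 1)*(h^3 - 2*h^2 - 9*h + 18) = (h - 1)*(h + 3)*(h^2 - 5*h + 6) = (h - 2)*(h - 1)*(h + 3)*(h - 3)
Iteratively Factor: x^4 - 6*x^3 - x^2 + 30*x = (x - 5)*(x^3 - x^2 - 6*x) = (x - 5)*(x + 2)*(x^2 - 3*x) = x*(x - 5)*(x + 2)*(x - 3)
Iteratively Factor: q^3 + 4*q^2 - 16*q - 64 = (q + 4)*(q^2 - 16) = (q - 4)*(q + 4)*(q + 4)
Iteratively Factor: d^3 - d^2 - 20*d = (d)*(d^2 - d - 20) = d*(d - 5)*(d + 4)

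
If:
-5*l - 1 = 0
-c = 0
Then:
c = 0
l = -1/5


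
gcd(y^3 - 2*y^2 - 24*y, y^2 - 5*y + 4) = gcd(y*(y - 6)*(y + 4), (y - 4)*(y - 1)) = 1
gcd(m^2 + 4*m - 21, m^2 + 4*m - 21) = m^2 + 4*m - 21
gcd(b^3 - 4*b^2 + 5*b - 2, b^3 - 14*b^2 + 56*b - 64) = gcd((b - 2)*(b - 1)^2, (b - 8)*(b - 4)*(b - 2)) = b - 2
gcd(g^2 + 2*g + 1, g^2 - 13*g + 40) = 1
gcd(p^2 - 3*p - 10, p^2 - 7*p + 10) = p - 5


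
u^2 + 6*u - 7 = (u - 1)*(u + 7)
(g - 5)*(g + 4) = g^2 - g - 20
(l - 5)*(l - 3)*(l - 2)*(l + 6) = l^4 - 4*l^3 - 29*l^2 + 156*l - 180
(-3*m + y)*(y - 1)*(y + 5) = -3*m*y^2 - 12*m*y + 15*m + y^3 + 4*y^2 - 5*y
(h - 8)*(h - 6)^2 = h^3 - 20*h^2 + 132*h - 288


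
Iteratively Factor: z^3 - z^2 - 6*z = (z - 3)*(z^2 + 2*z) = z*(z - 3)*(z + 2)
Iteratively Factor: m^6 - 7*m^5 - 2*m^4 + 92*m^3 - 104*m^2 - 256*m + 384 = (m + 3)*(m^5 - 10*m^4 + 28*m^3 + 8*m^2 - 128*m + 128) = (m - 2)*(m + 3)*(m^4 - 8*m^3 + 12*m^2 + 32*m - 64) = (m - 2)*(m + 2)*(m + 3)*(m^3 - 10*m^2 + 32*m - 32) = (m - 4)*(m - 2)*(m + 2)*(m + 3)*(m^2 - 6*m + 8) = (m - 4)*(m - 2)^2*(m + 2)*(m + 3)*(m - 4)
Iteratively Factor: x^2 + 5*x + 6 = (x + 2)*(x + 3)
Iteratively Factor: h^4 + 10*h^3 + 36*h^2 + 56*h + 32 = (h + 4)*(h^3 + 6*h^2 + 12*h + 8) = (h + 2)*(h + 4)*(h^2 + 4*h + 4) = (h + 2)^2*(h + 4)*(h + 2)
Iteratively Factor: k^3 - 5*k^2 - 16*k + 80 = (k + 4)*(k^2 - 9*k + 20) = (k - 4)*(k + 4)*(k - 5)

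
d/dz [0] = 0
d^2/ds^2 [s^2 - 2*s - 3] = 2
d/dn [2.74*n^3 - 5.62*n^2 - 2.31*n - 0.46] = 8.22*n^2 - 11.24*n - 2.31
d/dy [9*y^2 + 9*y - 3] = 18*y + 9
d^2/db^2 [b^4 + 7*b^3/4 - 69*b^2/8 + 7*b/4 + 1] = 12*b^2 + 21*b/2 - 69/4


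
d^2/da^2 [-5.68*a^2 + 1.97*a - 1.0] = -11.3600000000000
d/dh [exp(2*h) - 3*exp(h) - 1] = (2*exp(h) - 3)*exp(h)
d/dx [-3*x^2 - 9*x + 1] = -6*x - 9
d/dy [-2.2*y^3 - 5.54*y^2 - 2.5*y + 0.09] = -6.6*y^2 - 11.08*y - 2.5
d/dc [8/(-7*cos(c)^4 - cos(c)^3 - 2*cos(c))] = 8*(-28*cos(c)^3 - 3*cos(c)^2 - 2)*sin(c)/((7*cos(c)^3 + cos(c)^2 + 2)^2*cos(c)^2)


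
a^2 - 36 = (a - 6)*(a + 6)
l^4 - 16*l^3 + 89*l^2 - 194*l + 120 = (l - 6)*(l - 5)*(l - 4)*(l - 1)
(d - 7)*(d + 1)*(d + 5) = d^3 - d^2 - 37*d - 35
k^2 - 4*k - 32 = (k - 8)*(k + 4)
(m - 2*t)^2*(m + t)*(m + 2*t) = m^4 - m^3*t - 6*m^2*t^2 + 4*m*t^3 + 8*t^4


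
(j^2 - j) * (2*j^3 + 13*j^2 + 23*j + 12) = 2*j^5 + 11*j^4 + 10*j^3 - 11*j^2 - 12*j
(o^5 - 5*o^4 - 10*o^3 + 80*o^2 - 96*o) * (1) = o^5 - 5*o^4 - 10*o^3 + 80*o^2 - 96*o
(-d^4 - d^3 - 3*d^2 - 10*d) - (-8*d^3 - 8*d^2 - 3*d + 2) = -d^4 + 7*d^3 + 5*d^2 - 7*d - 2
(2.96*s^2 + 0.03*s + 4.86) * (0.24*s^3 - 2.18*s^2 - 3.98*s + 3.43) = 0.7104*s^5 - 6.4456*s^4 - 10.6798*s^3 - 0.561400000000001*s^2 - 19.2399*s + 16.6698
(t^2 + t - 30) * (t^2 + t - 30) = t^4 + 2*t^3 - 59*t^2 - 60*t + 900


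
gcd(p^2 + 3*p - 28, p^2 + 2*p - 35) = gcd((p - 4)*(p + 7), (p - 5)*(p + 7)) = p + 7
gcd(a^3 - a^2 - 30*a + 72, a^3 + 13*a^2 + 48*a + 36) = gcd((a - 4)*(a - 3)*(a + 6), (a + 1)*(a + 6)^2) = a + 6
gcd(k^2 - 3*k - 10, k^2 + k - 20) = 1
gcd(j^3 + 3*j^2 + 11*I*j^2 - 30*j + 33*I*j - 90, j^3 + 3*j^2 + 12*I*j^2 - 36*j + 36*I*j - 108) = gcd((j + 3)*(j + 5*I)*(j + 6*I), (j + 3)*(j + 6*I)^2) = j^2 + j*(3 + 6*I) + 18*I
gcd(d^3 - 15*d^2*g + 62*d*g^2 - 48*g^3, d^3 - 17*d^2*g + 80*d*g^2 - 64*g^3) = d^2 - 9*d*g + 8*g^2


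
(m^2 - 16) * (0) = 0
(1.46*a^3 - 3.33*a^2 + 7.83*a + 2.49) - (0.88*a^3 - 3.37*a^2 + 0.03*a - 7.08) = 0.58*a^3 + 0.04*a^2 + 7.8*a + 9.57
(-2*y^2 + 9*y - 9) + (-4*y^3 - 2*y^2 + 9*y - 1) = -4*y^3 - 4*y^2 + 18*y - 10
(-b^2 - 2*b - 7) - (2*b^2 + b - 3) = -3*b^2 - 3*b - 4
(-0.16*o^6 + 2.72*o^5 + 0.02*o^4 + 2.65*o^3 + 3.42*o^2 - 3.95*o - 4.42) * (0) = 0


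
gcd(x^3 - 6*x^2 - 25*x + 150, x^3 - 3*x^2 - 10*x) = x - 5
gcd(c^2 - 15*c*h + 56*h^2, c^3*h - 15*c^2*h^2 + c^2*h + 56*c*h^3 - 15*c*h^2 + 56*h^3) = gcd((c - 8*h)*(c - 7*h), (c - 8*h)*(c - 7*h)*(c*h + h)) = c^2 - 15*c*h + 56*h^2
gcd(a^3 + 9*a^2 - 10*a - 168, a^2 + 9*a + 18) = a + 6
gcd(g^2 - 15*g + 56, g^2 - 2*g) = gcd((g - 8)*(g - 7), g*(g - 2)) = 1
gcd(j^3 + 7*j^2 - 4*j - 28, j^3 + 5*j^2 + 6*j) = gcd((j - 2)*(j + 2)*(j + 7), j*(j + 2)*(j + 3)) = j + 2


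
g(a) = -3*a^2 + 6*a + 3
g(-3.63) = -58.31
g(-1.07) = -6.85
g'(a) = 6 - 6*a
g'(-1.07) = 12.42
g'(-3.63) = 27.78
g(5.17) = -46.17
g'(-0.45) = 8.70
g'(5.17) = -25.02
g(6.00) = -69.00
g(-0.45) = -0.31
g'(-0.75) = 10.50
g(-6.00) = -141.00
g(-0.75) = -3.19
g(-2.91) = -39.86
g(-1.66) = -15.23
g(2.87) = -4.49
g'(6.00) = -30.00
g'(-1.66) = 15.96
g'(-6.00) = 42.00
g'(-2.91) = 23.46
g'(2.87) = -11.22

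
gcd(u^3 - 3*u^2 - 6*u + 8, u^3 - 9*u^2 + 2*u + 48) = u + 2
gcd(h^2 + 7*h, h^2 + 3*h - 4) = 1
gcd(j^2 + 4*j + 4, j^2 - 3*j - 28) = 1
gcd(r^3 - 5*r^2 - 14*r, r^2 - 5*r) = r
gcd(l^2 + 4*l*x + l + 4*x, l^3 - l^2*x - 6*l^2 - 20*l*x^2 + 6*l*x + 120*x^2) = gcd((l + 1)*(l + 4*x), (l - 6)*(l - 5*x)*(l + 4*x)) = l + 4*x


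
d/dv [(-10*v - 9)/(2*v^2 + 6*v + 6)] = (10*v^2 + 18*v - 3)/(2*(v^4 + 6*v^3 + 15*v^2 + 18*v + 9))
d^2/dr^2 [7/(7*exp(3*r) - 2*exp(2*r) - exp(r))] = 7*((-63*exp(2*r) + 8*exp(r) + 1)*(-7*exp(2*r) + 2*exp(r) + 1) - 2*(-21*exp(2*r) + 4*exp(r) + 1)^2)*exp(-r)/(-7*exp(2*r) + 2*exp(r) + 1)^3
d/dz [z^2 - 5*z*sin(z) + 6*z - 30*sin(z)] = -5*z*cos(z) + 2*z - 5*sin(z) - 30*cos(z) + 6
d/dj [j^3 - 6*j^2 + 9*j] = 3*j^2 - 12*j + 9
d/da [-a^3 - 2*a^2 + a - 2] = -3*a^2 - 4*a + 1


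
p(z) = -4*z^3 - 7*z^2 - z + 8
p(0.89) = -1.25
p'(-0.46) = 2.90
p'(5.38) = -423.65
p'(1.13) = -32.14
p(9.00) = -3484.00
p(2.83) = -141.55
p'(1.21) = -35.51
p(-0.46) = 7.37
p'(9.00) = -1099.00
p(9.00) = -3484.00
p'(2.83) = -136.73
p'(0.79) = -19.55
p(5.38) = -822.87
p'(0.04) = -1.58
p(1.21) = -10.54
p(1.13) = -7.84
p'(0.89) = -22.97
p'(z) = -12*z^2 - 14*z - 1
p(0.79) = 0.87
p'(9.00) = -1099.00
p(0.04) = 7.95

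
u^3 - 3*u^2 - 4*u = u*(u - 4)*(u + 1)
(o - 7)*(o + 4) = o^2 - 3*o - 28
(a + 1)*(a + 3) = a^2 + 4*a + 3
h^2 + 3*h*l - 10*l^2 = (h - 2*l)*(h + 5*l)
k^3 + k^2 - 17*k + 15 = (k - 3)*(k - 1)*(k + 5)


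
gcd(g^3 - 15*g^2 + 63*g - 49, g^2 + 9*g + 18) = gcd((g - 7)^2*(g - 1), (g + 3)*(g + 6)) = 1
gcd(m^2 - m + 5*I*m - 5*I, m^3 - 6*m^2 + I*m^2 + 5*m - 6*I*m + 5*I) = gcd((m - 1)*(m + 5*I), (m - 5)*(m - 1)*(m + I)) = m - 1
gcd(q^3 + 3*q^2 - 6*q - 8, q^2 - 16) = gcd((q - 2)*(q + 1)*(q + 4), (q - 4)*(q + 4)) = q + 4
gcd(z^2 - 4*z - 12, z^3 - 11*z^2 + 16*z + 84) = z^2 - 4*z - 12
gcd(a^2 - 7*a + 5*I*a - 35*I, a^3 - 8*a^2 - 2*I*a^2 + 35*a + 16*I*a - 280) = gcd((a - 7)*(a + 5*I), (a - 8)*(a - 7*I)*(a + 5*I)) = a + 5*I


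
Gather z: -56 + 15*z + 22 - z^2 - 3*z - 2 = -z^2 + 12*z - 36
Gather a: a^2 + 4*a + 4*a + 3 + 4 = a^2 + 8*a + 7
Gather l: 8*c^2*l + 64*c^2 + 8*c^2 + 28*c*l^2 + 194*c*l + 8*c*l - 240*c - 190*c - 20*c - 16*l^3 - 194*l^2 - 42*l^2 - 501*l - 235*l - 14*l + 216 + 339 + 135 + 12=72*c^2 - 450*c - 16*l^3 + l^2*(28*c - 236) + l*(8*c^2 + 202*c - 750) + 702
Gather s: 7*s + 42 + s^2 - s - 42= s^2 + 6*s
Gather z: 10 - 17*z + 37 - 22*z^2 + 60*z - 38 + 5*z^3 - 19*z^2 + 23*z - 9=5*z^3 - 41*z^2 + 66*z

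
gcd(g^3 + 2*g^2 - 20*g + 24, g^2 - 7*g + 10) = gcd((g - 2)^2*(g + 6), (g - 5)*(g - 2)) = g - 2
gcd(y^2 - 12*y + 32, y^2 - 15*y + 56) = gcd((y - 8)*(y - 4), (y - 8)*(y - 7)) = y - 8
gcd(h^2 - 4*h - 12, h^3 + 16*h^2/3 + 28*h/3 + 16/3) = h + 2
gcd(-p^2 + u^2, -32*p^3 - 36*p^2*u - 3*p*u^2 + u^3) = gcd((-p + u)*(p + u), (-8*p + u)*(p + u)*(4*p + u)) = p + u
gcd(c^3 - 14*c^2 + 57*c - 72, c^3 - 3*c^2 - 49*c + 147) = c - 3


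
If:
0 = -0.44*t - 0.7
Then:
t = -1.59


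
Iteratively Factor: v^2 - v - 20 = (v - 5)*(v + 4)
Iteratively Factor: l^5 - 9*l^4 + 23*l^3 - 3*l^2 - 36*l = (l + 1)*(l^4 - 10*l^3 + 33*l^2 - 36*l) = l*(l + 1)*(l^3 - 10*l^2 + 33*l - 36) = l*(l - 4)*(l + 1)*(l^2 - 6*l + 9) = l*(l - 4)*(l - 3)*(l + 1)*(l - 3)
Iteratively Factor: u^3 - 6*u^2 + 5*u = (u)*(u^2 - 6*u + 5) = u*(u - 1)*(u - 5)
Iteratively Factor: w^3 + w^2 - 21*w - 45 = (w + 3)*(w^2 - 2*w - 15) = (w - 5)*(w + 3)*(w + 3)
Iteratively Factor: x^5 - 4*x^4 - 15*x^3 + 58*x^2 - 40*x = (x - 1)*(x^4 - 3*x^3 - 18*x^2 + 40*x) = (x - 1)*(x + 4)*(x^3 - 7*x^2 + 10*x) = (x - 5)*(x - 1)*(x + 4)*(x^2 - 2*x) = (x - 5)*(x - 2)*(x - 1)*(x + 4)*(x)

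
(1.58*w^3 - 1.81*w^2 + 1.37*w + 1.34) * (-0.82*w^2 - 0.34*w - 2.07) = -1.2956*w^5 + 0.947*w^4 - 3.7786*w^3 + 2.1821*w^2 - 3.2915*w - 2.7738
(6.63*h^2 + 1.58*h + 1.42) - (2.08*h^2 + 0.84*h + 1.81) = 4.55*h^2 + 0.74*h - 0.39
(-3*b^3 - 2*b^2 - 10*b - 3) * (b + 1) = -3*b^4 - 5*b^3 - 12*b^2 - 13*b - 3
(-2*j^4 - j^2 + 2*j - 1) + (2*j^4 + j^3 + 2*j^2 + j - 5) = j^3 + j^2 + 3*j - 6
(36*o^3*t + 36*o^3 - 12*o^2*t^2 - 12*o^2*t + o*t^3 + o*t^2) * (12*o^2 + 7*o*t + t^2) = 432*o^5*t + 432*o^5 + 108*o^4*t^2 + 108*o^4*t - 36*o^3*t^3 - 36*o^3*t^2 - 5*o^2*t^4 - 5*o^2*t^3 + o*t^5 + o*t^4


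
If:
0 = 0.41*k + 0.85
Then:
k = -2.07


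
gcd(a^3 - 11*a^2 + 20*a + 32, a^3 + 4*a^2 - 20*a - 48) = a - 4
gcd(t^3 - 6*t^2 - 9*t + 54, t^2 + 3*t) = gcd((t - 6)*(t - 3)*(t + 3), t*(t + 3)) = t + 3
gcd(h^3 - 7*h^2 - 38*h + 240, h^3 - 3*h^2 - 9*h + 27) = 1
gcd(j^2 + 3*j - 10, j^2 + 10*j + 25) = j + 5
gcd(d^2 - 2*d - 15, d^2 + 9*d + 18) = d + 3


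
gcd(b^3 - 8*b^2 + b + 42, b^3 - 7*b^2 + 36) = b^2 - b - 6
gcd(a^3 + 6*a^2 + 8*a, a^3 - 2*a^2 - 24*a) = a^2 + 4*a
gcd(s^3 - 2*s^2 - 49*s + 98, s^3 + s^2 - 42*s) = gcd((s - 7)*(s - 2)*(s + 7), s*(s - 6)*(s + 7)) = s + 7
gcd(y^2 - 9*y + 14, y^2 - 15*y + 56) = y - 7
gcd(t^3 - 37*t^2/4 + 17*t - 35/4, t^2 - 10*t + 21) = t - 7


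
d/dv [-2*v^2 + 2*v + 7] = 2 - 4*v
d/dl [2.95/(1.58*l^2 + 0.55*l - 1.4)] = (-9.322*l - 1.6225)/(1.58*l^2 + 0.55*l - 1.4)^2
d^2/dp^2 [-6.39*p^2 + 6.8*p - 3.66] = -12.7800000000000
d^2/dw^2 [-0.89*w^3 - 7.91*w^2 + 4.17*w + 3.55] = -5.34*w - 15.82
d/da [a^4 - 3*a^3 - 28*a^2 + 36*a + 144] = 4*a^3 - 9*a^2 - 56*a + 36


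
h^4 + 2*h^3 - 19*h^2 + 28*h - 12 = (h - 2)*(h - 1)^2*(h + 6)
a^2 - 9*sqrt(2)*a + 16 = (a - 8*sqrt(2))*(a - sqrt(2))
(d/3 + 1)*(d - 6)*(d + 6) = d^3/3 + d^2 - 12*d - 36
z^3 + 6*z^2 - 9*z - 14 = (z - 2)*(z + 1)*(z + 7)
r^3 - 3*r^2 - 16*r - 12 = (r - 6)*(r + 1)*(r + 2)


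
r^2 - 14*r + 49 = (r - 7)^2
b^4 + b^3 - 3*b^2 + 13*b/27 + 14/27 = (b - 1)*(b - 2/3)*(b + 1/3)*(b + 7/3)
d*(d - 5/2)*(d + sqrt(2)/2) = d^3 - 5*d^2/2 + sqrt(2)*d^2/2 - 5*sqrt(2)*d/4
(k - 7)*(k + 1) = k^2 - 6*k - 7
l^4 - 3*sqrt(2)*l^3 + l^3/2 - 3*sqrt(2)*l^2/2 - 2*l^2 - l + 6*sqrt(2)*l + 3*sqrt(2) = (l + 1/2)*(l - 3*sqrt(2))*(l - sqrt(2))*(l + sqrt(2))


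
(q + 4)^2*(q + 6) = q^3 + 14*q^2 + 64*q + 96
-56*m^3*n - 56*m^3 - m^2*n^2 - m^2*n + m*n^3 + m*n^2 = (-8*m + n)*(7*m + n)*(m*n + m)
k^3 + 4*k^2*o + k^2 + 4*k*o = k*(k + 1)*(k + 4*o)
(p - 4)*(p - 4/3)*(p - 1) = p^3 - 19*p^2/3 + 32*p/3 - 16/3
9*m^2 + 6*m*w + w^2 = (3*m + w)^2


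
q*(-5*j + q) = -5*j*q + q^2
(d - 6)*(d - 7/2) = d^2 - 19*d/2 + 21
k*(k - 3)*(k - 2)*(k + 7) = k^4 + 2*k^3 - 29*k^2 + 42*k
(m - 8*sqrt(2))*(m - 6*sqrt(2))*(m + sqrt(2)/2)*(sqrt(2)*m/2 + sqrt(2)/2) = sqrt(2)*m^4/2 - 27*m^3/2 + sqrt(2)*m^3/2 - 27*m^2/2 + 41*sqrt(2)*m^2 + 48*m + 41*sqrt(2)*m + 48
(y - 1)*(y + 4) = y^2 + 3*y - 4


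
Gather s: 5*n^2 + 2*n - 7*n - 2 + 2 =5*n^2 - 5*n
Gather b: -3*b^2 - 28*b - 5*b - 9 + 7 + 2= -3*b^2 - 33*b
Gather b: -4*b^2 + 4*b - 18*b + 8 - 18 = -4*b^2 - 14*b - 10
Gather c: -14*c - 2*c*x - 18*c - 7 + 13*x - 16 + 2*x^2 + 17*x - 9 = c*(-2*x - 32) + 2*x^2 + 30*x - 32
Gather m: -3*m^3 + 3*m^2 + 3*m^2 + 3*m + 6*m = -3*m^3 + 6*m^2 + 9*m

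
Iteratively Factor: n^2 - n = (n - 1)*(n)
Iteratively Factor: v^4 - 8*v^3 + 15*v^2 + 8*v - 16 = (v - 1)*(v^3 - 7*v^2 + 8*v + 16) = (v - 1)*(v + 1)*(v^2 - 8*v + 16) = (v - 4)*(v - 1)*(v + 1)*(v - 4)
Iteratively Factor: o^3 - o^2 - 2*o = (o - 2)*(o^2 + o) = (o - 2)*(o + 1)*(o)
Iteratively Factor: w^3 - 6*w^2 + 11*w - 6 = (w - 1)*(w^2 - 5*w + 6) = (w - 3)*(w - 1)*(w - 2)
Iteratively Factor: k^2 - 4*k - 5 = (k + 1)*(k - 5)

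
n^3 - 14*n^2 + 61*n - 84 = (n - 7)*(n - 4)*(n - 3)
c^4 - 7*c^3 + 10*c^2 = c^2*(c - 5)*(c - 2)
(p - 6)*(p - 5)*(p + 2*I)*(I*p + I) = I*p^4 - 2*p^3 - 10*I*p^3 + 20*p^2 + 19*I*p^2 - 38*p + 30*I*p - 60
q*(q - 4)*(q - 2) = q^3 - 6*q^2 + 8*q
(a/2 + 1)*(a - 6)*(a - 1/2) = a^3/2 - 9*a^2/4 - 5*a + 3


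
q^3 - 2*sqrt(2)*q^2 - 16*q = q*(q - 4*sqrt(2))*(q + 2*sqrt(2))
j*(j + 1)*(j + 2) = j^3 + 3*j^2 + 2*j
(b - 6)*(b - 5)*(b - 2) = b^3 - 13*b^2 + 52*b - 60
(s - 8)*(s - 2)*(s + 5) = s^3 - 5*s^2 - 34*s + 80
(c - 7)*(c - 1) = c^2 - 8*c + 7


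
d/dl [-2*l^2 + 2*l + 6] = 2 - 4*l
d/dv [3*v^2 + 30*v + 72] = 6*v + 30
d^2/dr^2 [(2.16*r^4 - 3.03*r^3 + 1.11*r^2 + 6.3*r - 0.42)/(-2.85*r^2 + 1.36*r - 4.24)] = (-35.0892*r^6 + 50.23296*r^5 - 180.579456*r^4 + 26.3181*r^3 - 469.864404*r^2 + 773.840448*r - 121.163808)/(23.149125*r^6 - 33.1398*r^5 + 119.13228*r^4 - 101.120896*r^3 + 177.235392*r^2 - 73.348608*r + 76.225024)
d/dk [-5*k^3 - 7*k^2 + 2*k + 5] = -15*k^2 - 14*k + 2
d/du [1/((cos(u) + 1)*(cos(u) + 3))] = 2*(cos(u) + 2)*sin(u)/((cos(u) + 1)^2*(cos(u) + 3)^2)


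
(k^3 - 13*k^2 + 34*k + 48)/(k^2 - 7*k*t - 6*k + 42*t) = (-k^2 + 7*k + 8)/(-k + 7*t)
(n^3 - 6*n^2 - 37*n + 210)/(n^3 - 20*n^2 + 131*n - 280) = (n + 6)/(n - 8)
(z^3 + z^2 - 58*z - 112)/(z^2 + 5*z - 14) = (z^2 - 6*z - 16)/(z - 2)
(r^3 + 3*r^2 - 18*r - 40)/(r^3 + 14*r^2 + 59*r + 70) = (r - 4)/(r + 7)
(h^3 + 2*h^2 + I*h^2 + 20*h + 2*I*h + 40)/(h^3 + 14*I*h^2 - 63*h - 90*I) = (h^2 + h*(2 - 4*I) - 8*I)/(h^2 + 9*I*h - 18)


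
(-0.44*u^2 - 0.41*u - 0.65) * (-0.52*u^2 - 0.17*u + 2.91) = 0.2288*u^4 + 0.288*u^3 - 0.8727*u^2 - 1.0826*u - 1.8915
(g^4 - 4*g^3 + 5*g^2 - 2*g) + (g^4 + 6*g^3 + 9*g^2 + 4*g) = 2*g^4 + 2*g^3 + 14*g^2 + 2*g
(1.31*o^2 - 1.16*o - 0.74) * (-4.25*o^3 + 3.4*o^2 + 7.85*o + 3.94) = -5.5675*o^5 + 9.384*o^4 + 9.4845*o^3 - 6.4606*o^2 - 10.3794*o - 2.9156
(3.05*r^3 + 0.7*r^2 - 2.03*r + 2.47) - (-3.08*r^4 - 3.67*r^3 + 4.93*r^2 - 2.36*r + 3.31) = 3.08*r^4 + 6.72*r^3 - 4.23*r^2 + 0.33*r - 0.84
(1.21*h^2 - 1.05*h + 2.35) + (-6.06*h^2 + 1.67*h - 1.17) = -4.85*h^2 + 0.62*h + 1.18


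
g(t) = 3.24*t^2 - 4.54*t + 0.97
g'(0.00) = -4.54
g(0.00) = 0.97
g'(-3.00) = -23.98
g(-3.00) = 43.75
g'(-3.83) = -29.36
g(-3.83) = 65.89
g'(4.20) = 22.68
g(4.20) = 39.06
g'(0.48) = -1.43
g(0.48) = -0.46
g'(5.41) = 30.52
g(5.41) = 71.24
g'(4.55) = 24.94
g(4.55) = 47.39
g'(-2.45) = -20.42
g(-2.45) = 31.54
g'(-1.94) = -17.11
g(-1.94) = 21.97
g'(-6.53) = -46.85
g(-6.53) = 168.77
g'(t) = 6.48*t - 4.54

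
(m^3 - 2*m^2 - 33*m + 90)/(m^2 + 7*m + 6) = (m^2 - 8*m + 15)/(m + 1)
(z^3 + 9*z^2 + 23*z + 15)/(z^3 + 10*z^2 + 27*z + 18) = (z + 5)/(z + 6)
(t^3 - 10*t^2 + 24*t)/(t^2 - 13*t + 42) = t*(t - 4)/(t - 7)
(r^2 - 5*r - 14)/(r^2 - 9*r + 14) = (r + 2)/(r - 2)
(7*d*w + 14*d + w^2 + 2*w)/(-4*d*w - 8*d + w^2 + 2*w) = (7*d + w)/(-4*d + w)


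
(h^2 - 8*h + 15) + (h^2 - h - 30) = 2*h^2 - 9*h - 15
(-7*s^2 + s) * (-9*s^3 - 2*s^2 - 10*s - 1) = 63*s^5 + 5*s^4 + 68*s^3 - 3*s^2 - s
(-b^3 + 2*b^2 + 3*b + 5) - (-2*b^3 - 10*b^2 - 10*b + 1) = b^3 + 12*b^2 + 13*b + 4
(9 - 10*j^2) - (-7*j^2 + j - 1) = -3*j^2 - j + 10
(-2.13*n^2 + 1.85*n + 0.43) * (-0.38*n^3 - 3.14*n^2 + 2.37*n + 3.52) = 0.8094*n^5 + 5.9852*n^4 - 11.0205*n^3 - 4.4633*n^2 + 7.5311*n + 1.5136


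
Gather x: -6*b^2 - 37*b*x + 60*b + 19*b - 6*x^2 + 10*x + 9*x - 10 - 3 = -6*b^2 + 79*b - 6*x^2 + x*(19 - 37*b) - 13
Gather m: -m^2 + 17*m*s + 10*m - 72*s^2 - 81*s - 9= -m^2 + m*(17*s + 10) - 72*s^2 - 81*s - 9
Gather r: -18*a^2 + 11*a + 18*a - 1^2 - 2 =-18*a^2 + 29*a - 3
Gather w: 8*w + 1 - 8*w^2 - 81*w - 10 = -8*w^2 - 73*w - 9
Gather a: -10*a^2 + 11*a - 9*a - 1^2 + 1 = -10*a^2 + 2*a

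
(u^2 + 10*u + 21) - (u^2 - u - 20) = 11*u + 41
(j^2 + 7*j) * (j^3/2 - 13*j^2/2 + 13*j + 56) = j^5/2 - 3*j^4 - 65*j^3/2 + 147*j^2 + 392*j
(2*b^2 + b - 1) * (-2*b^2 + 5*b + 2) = -4*b^4 + 8*b^3 + 11*b^2 - 3*b - 2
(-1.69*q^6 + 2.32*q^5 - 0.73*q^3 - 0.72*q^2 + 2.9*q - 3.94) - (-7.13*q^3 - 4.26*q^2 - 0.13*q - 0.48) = -1.69*q^6 + 2.32*q^5 + 6.4*q^3 + 3.54*q^2 + 3.03*q - 3.46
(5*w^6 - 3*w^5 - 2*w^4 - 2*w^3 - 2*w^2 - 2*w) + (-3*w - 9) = 5*w^6 - 3*w^5 - 2*w^4 - 2*w^3 - 2*w^2 - 5*w - 9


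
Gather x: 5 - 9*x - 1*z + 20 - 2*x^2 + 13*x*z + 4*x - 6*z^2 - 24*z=-2*x^2 + x*(13*z - 5) - 6*z^2 - 25*z + 25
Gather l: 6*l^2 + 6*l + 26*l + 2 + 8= 6*l^2 + 32*l + 10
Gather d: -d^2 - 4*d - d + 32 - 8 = -d^2 - 5*d + 24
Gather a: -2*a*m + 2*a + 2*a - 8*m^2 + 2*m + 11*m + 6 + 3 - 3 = a*(4 - 2*m) - 8*m^2 + 13*m + 6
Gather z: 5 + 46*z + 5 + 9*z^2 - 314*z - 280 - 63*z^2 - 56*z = -54*z^2 - 324*z - 270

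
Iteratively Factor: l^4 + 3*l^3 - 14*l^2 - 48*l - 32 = (l + 4)*(l^3 - l^2 - 10*l - 8) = (l - 4)*(l + 4)*(l^2 + 3*l + 2) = (l - 4)*(l + 2)*(l + 4)*(l + 1)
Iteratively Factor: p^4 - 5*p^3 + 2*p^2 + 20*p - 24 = (p - 3)*(p^3 - 2*p^2 - 4*p + 8) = (p - 3)*(p - 2)*(p^2 - 4) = (p - 3)*(p - 2)^2*(p + 2)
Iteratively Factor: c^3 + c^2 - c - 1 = (c + 1)*(c^2 - 1) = (c - 1)*(c + 1)*(c + 1)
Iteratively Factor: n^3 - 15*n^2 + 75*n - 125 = (n - 5)*(n^2 - 10*n + 25) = (n - 5)^2*(n - 5)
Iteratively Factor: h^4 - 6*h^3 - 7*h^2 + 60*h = (h)*(h^3 - 6*h^2 - 7*h + 60) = h*(h - 5)*(h^2 - h - 12) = h*(h - 5)*(h - 4)*(h + 3)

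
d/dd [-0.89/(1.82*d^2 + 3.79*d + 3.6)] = (3.2396*d + 3.3731)/(1.82*d^2 + 3.79*d + 3.6)^2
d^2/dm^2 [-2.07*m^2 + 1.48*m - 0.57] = -4.14000000000000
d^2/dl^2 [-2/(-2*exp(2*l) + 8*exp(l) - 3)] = 16*((1 - exp(l))*(2*exp(2*l) - 8*exp(l) + 3) + 4*(exp(l) - 2)^2*exp(l))*exp(l)/(2*exp(2*l) - 8*exp(l) + 3)^3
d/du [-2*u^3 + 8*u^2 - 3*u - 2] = -6*u^2 + 16*u - 3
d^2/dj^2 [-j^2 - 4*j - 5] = -2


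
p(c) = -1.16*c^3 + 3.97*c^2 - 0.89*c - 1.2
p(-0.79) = 2.55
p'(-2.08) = -32.46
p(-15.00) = 4820.40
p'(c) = -3.48*c^2 + 7.94*c - 0.89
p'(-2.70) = -47.70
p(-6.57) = 504.98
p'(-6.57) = -203.27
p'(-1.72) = -24.84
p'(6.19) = -85.08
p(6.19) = -129.72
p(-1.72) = 17.98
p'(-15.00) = -902.99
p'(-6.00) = -173.81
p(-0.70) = 1.77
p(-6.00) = 397.62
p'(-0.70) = -8.15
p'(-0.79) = -9.33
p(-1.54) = 13.82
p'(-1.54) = -21.37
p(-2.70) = 52.98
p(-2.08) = 28.27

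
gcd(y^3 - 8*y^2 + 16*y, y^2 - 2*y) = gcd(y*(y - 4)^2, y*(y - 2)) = y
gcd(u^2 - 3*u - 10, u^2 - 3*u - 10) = u^2 - 3*u - 10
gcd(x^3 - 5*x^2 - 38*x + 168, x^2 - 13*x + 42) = x - 7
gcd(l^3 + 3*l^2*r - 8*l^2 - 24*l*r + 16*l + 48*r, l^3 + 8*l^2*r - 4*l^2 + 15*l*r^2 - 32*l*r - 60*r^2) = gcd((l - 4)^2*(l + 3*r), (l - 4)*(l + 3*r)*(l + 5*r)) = l^2 + 3*l*r - 4*l - 12*r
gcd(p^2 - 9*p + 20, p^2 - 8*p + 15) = p - 5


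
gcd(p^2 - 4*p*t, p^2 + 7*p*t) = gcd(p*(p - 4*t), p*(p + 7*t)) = p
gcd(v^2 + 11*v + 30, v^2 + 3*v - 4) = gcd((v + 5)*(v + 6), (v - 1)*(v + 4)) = 1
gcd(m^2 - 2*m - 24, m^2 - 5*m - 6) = m - 6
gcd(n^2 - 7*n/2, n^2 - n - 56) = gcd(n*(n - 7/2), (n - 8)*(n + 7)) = 1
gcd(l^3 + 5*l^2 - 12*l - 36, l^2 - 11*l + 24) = l - 3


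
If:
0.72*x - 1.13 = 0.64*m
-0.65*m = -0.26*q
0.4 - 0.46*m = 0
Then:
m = 0.87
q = 2.17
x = 2.34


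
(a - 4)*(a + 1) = a^2 - 3*a - 4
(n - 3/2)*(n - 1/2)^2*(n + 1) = n^4 - 3*n^3/2 - 3*n^2/4 + 11*n/8 - 3/8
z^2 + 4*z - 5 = (z - 1)*(z + 5)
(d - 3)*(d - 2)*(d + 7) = d^3 + 2*d^2 - 29*d + 42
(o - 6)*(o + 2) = o^2 - 4*o - 12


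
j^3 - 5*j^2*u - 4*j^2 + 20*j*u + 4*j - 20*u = (j - 2)^2*(j - 5*u)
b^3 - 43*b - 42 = (b - 7)*(b + 1)*(b + 6)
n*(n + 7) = n^2 + 7*n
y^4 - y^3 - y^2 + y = y*(y - 1)^2*(y + 1)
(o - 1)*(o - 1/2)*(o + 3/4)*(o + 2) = o^4 + 5*o^3/4 - 17*o^2/8 - 7*o/8 + 3/4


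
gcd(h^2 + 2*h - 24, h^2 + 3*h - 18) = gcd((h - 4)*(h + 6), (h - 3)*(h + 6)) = h + 6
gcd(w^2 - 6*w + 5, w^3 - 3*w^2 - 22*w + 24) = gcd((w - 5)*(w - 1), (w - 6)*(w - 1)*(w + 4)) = w - 1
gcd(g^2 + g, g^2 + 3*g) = g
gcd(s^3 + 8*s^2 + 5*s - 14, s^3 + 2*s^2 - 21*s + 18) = s - 1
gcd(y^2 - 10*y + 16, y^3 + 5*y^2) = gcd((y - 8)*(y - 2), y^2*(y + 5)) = 1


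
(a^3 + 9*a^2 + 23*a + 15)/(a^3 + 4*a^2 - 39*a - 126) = (a^2 + 6*a + 5)/(a^2 + a - 42)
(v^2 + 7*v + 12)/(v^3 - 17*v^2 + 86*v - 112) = (v^2 + 7*v + 12)/(v^3 - 17*v^2 + 86*v - 112)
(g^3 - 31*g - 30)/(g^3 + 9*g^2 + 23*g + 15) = (g - 6)/(g + 3)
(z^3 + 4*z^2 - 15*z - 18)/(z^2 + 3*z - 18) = z + 1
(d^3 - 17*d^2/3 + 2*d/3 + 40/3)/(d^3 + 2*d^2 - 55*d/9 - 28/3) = 3*(d^2 - 7*d + 10)/(3*d^2 + 2*d - 21)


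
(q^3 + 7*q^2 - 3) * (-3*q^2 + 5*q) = -3*q^5 - 16*q^4 + 35*q^3 + 9*q^2 - 15*q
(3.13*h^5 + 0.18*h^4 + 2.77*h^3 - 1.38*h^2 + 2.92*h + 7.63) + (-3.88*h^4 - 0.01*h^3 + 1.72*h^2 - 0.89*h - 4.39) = 3.13*h^5 - 3.7*h^4 + 2.76*h^3 + 0.34*h^2 + 2.03*h + 3.24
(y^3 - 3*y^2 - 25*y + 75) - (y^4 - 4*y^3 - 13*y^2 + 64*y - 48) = -y^4 + 5*y^3 + 10*y^2 - 89*y + 123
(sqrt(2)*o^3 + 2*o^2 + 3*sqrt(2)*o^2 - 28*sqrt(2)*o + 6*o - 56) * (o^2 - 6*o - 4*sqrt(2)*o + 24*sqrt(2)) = sqrt(2)*o^5 - 6*o^4 - 3*sqrt(2)*o^4 - 54*sqrt(2)*o^3 + 18*o^3 + 192*sqrt(2)*o^2 + 276*o^2 - 1008*o + 368*sqrt(2)*o - 1344*sqrt(2)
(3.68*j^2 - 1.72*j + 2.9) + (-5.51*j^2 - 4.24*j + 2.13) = -1.83*j^2 - 5.96*j + 5.03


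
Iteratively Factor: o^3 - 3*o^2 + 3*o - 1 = (o - 1)*(o^2 - 2*o + 1) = (o - 1)^2*(o - 1)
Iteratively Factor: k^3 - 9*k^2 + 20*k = (k - 5)*(k^2 - 4*k) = k*(k - 5)*(k - 4)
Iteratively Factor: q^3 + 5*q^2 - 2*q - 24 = (q + 4)*(q^2 + q - 6) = (q - 2)*(q + 4)*(q + 3)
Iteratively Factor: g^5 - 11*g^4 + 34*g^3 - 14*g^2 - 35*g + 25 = (g - 5)*(g^4 - 6*g^3 + 4*g^2 + 6*g - 5) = (g - 5)*(g - 1)*(g^3 - 5*g^2 - g + 5) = (g - 5)^2*(g - 1)*(g^2 - 1) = (g - 5)^2*(g - 1)^2*(g + 1)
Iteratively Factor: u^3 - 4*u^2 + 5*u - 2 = (u - 1)*(u^2 - 3*u + 2) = (u - 2)*(u - 1)*(u - 1)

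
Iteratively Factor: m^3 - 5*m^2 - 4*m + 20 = (m - 2)*(m^2 - 3*m - 10) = (m - 2)*(m + 2)*(m - 5)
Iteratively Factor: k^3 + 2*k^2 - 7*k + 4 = (k - 1)*(k^2 + 3*k - 4) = (k - 1)*(k + 4)*(k - 1)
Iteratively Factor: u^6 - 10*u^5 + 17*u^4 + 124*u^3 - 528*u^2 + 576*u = (u - 4)*(u^5 - 6*u^4 - 7*u^3 + 96*u^2 - 144*u) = (u - 4)^2*(u^4 - 2*u^3 - 15*u^2 + 36*u) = u*(u - 4)^2*(u^3 - 2*u^2 - 15*u + 36) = u*(u - 4)^2*(u - 3)*(u^2 + u - 12) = u*(u - 4)^2*(u - 3)*(u + 4)*(u - 3)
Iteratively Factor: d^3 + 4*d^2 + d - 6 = (d + 2)*(d^2 + 2*d - 3) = (d - 1)*(d + 2)*(d + 3)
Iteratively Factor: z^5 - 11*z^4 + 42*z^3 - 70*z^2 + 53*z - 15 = (z - 3)*(z^4 - 8*z^3 + 18*z^2 - 16*z + 5) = (z - 3)*(z - 1)*(z^3 - 7*z^2 + 11*z - 5) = (z - 3)*(z - 1)^2*(z^2 - 6*z + 5) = (z - 5)*(z - 3)*(z - 1)^2*(z - 1)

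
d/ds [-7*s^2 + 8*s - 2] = 8 - 14*s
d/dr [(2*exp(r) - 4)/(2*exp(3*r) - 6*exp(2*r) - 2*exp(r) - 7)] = (-8*exp(3*r) + 36*exp(2*r) - 48*exp(r) - 22)*exp(r)/(4*exp(6*r) - 24*exp(5*r) + 28*exp(4*r) - 4*exp(3*r) + 88*exp(2*r) + 28*exp(r) + 49)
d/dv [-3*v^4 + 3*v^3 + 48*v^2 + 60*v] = -12*v^3 + 9*v^2 + 96*v + 60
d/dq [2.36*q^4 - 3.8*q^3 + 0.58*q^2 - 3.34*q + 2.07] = 9.44*q^3 - 11.4*q^2 + 1.16*q - 3.34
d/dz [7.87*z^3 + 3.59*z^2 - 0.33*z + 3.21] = 23.61*z^2 + 7.18*z - 0.33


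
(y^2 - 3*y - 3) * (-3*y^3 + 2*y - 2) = -3*y^5 + 9*y^4 + 11*y^3 - 8*y^2 + 6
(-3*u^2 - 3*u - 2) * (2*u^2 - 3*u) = -6*u^4 + 3*u^3 + 5*u^2 + 6*u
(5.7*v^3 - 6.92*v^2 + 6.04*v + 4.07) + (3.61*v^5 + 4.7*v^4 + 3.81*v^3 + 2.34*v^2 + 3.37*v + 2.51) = 3.61*v^5 + 4.7*v^4 + 9.51*v^3 - 4.58*v^2 + 9.41*v + 6.58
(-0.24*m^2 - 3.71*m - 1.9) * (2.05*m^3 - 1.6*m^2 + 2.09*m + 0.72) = -0.492*m^5 - 7.2215*m^4 + 1.5394*m^3 - 4.8867*m^2 - 6.6422*m - 1.368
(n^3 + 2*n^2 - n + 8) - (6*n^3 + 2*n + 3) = -5*n^3 + 2*n^2 - 3*n + 5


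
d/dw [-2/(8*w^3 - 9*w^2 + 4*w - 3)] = 4*(12*w^2 - 9*w + 2)/(8*w^3 - 9*w^2 + 4*w - 3)^2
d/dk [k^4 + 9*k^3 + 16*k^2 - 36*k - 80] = 4*k^3 + 27*k^2 + 32*k - 36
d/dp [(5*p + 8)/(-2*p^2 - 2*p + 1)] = (10*p^2 + 32*p + 21)/(4*p^4 + 8*p^3 - 4*p + 1)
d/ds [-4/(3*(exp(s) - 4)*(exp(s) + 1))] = (8*exp(s)/3 - 4)/(4*(exp(s) - 4)^2*cosh(s/2)^2)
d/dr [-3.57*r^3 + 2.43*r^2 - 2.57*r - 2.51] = -10.71*r^2 + 4.86*r - 2.57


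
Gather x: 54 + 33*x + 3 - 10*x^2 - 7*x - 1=-10*x^2 + 26*x + 56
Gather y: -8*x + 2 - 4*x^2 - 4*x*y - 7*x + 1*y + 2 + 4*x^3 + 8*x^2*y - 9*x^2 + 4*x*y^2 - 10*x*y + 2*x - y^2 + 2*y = 4*x^3 - 13*x^2 - 13*x + y^2*(4*x - 1) + y*(8*x^2 - 14*x + 3) + 4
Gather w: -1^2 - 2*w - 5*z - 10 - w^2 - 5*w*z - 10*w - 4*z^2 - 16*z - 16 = -w^2 + w*(-5*z - 12) - 4*z^2 - 21*z - 27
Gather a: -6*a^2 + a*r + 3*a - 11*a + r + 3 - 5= -6*a^2 + a*(r - 8) + r - 2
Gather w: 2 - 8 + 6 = 0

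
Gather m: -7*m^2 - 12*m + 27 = -7*m^2 - 12*m + 27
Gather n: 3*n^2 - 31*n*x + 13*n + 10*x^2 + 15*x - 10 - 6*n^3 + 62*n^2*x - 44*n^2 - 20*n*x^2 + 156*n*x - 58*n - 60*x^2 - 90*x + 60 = -6*n^3 + n^2*(62*x - 41) + n*(-20*x^2 + 125*x - 45) - 50*x^2 - 75*x + 50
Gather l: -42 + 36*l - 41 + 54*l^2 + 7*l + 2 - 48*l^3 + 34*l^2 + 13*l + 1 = -48*l^3 + 88*l^2 + 56*l - 80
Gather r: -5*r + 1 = 1 - 5*r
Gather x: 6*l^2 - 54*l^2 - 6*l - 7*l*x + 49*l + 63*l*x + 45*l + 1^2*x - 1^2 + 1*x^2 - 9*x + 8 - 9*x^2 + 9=-48*l^2 + 88*l - 8*x^2 + x*(56*l - 8) + 16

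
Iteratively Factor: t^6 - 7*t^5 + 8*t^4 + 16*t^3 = (t - 4)*(t^5 - 3*t^4 - 4*t^3) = t*(t - 4)*(t^4 - 3*t^3 - 4*t^2) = t^2*(t - 4)*(t^3 - 3*t^2 - 4*t) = t^2*(t - 4)^2*(t^2 + t) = t^3*(t - 4)^2*(t + 1)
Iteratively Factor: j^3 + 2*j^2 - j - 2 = (j - 1)*(j^2 + 3*j + 2) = (j - 1)*(j + 2)*(j + 1)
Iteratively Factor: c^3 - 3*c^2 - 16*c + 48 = (c + 4)*(c^2 - 7*c + 12) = (c - 3)*(c + 4)*(c - 4)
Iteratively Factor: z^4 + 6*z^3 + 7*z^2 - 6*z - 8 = (z + 4)*(z^3 + 2*z^2 - z - 2) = (z + 2)*(z + 4)*(z^2 - 1) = (z - 1)*(z + 2)*(z + 4)*(z + 1)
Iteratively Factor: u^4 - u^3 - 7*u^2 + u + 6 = (u + 1)*(u^3 - 2*u^2 - 5*u + 6) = (u - 3)*(u + 1)*(u^2 + u - 2) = (u - 3)*(u - 1)*(u + 1)*(u + 2)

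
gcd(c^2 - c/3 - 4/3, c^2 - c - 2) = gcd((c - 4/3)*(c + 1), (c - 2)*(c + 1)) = c + 1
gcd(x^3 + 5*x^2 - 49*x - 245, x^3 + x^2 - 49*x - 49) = x^2 - 49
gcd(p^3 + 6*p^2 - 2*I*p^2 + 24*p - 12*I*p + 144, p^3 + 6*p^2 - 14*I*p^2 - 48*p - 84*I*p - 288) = p^2 + p*(6 - 6*I) - 36*I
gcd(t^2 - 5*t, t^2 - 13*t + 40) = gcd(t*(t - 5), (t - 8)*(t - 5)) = t - 5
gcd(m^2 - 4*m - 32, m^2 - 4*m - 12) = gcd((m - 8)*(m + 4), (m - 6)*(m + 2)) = 1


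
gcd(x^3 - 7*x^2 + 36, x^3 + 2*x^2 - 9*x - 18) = x^2 - x - 6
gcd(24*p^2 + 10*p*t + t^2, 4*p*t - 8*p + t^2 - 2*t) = 4*p + t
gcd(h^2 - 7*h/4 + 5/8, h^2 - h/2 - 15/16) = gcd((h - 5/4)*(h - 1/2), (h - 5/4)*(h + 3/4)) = h - 5/4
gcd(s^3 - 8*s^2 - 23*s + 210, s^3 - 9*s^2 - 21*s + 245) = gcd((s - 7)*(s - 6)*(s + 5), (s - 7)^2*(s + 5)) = s^2 - 2*s - 35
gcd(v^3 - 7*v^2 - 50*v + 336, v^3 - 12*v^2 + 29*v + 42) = v - 6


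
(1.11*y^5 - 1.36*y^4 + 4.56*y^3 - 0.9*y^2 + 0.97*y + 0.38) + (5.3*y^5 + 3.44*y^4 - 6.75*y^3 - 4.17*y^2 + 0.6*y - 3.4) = 6.41*y^5 + 2.08*y^4 - 2.19*y^3 - 5.07*y^2 + 1.57*y - 3.02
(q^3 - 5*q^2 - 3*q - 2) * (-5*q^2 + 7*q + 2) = -5*q^5 + 32*q^4 - 18*q^3 - 21*q^2 - 20*q - 4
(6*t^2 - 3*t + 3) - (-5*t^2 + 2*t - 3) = 11*t^2 - 5*t + 6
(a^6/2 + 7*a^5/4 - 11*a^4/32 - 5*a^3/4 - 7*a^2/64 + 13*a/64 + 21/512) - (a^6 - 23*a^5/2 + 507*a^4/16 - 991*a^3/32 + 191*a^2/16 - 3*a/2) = -a^6/2 + 53*a^5/4 - 1025*a^4/32 + 951*a^3/32 - 771*a^2/64 + 109*a/64 + 21/512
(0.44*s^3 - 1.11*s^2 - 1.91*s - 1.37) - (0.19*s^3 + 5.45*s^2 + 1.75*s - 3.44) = 0.25*s^3 - 6.56*s^2 - 3.66*s + 2.07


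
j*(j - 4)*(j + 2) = j^3 - 2*j^2 - 8*j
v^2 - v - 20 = (v - 5)*(v + 4)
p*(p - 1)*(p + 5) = p^3 + 4*p^2 - 5*p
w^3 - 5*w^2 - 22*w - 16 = (w - 8)*(w + 1)*(w + 2)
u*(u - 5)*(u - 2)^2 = u^4 - 9*u^3 + 24*u^2 - 20*u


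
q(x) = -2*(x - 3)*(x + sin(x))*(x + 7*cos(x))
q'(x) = -2*(1 - 7*sin(x))*(x - 3)*(x + sin(x)) - 2*(x - 3)*(x + 7*cos(x))*(cos(x) + 1) - 2*(x + sin(x))*(x + 7*cos(x))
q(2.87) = -3.16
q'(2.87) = 23.56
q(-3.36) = 407.58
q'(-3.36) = -46.50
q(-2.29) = 222.14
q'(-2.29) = -268.61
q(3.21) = 4.98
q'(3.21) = 21.76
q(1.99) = -5.04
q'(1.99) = -27.67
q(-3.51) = 411.77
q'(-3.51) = -9.65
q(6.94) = -742.76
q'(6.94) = -169.98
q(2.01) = -5.58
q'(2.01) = -26.26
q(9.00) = -296.15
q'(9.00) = 160.73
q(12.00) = -3694.96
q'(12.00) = -1986.24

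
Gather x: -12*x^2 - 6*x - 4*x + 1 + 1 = -12*x^2 - 10*x + 2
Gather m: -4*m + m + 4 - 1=3 - 3*m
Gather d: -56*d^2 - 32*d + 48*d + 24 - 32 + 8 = -56*d^2 + 16*d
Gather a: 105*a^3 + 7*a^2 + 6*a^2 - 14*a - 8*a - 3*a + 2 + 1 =105*a^3 + 13*a^2 - 25*a + 3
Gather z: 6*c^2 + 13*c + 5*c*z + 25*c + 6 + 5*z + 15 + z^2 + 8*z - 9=6*c^2 + 38*c + z^2 + z*(5*c + 13) + 12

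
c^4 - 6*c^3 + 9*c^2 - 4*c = c*(c - 4)*(c - 1)^2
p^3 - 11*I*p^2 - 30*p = p*(p - 6*I)*(p - 5*I)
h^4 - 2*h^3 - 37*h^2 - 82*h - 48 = (h - 8)*(h + 1)*(h + 2)*(h + 3)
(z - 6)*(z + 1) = z^2 - 5*z - 6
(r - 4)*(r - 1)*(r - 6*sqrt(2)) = r^3 - 6*sqrt(2)*r^2 - 5*r^2 + 4*r + 30*sqrt(2)*r - 24*sqrt(2)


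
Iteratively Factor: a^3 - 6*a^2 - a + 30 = (a - 3)*(a^2 - 3*a - 10) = (a - 5)*(a - 3)*(a + 2)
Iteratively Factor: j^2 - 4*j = (j - 4)*(j)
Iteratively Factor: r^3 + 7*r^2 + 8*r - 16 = (r - 1)*(r^2 + 8*r + 16) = (r - 1)*(r + 4)*(r + 4)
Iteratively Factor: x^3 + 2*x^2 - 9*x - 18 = (x + 3)*(x^2 - x - 6) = (x + 2)*(x + 3)*(x - 3)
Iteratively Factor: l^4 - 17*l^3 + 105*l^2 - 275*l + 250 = (l - 5)*(l^3 - 12*l^2 + 45*l - 50) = (l - 5)^2*(l^2 - 7*l + 10) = (l - 5)^2*(l - 2)*(l - 5)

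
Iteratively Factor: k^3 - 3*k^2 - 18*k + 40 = (k + 4)*(k^2 - 7*k + 10) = (k - 2)*(k + 4)*(k - 5)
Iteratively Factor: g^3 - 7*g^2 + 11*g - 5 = (g - 5)*(g^2 - 2*g + 1) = (g - 5)*(g - 1)*(g - 1)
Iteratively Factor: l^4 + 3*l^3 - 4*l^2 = (l)*(l^3 + 3*l^2 - 4*l) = l*(l - 1)*(l^2 + 4*l) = l^2*(l - 1)*(l + 4)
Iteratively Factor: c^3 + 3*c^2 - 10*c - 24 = (c - 3)*(c^2 + 6*c + 8) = (c - 3)*(c + 2)*(c + 4)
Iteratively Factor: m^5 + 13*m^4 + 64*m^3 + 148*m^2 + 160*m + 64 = (m + 1)*(m^4 + 12*m^3 + 52*m^2 + 96*m + 64) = (m + 1)*(m + 4)*(m^3 + 8*m^2 + 20*m + 16) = (m + 1)*(m + 2)*(m + 4)*(m^2 + 6*m + 8) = (m + 1)*(m + 2)^2*(m + 4)*(m + 4)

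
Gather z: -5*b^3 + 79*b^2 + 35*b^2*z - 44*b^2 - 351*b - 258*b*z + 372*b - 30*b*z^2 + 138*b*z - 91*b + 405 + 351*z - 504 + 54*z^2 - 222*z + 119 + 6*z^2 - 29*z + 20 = -5*b^3 + 35*b^2 - 70*b + z^2*(60 - 30*b) + z*(35*b^2 - 120*b + 100) + 40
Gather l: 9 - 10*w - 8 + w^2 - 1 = w^2 - 10*w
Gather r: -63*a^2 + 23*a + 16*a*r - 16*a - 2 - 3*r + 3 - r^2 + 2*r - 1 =-63*a^2 + 7*a - r^2 + r*(16*a - 1)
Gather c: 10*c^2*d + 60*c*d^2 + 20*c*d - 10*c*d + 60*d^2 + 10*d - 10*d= 10*c^2*d + c*(60*d^2 + 10*d) + 60*d^2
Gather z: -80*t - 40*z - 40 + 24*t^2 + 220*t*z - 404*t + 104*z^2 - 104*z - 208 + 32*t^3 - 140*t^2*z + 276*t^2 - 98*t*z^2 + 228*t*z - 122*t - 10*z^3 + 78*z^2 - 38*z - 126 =32*t^3 + 300*t^2 - 606*t - 10*z^3 + z^2*(182 - 98*t) + z*(-140*t^2 + 448*t - 182) - 374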